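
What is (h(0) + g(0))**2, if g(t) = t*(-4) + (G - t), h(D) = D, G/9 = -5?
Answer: 2025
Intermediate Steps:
G = -45 (G = 9*(-5) = -45)
g(t) = -45 - 5*t (g(t) = t*(-4) + (-45 - t) = -4*t + (-45 - t) = -45 - 5*t)
(h(0) + g(0))**2 = (0 + (-45 - 5*0))**2 = (0 + (-45 + 0))**2 = (0 - 45)**2 = (-45)**2 = 2025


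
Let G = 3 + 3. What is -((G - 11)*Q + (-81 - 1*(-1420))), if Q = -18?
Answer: -1429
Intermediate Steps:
G = 6
-((G - 11)*Q + (-81 - 1*(-1420))) = -((6 - 11)*(-18) + (-81 - 1*(-1420))) = -(-5*(-18) + (-81 + 1420)) = -(90 + 1339) = -1*1429 = -1429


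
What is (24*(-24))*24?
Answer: -13824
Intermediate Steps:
(24*(-24))*24 = -576*24 = -13824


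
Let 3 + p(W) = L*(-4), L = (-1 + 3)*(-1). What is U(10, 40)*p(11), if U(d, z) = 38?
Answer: 190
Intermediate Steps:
L = -2 (L = 2*(-1) = -2)
p(W) = 5 (p(W) = -3 - 2*(-4) = -3 + 8 = 5)
U(10, 40)*p(11) = 38*5 = 190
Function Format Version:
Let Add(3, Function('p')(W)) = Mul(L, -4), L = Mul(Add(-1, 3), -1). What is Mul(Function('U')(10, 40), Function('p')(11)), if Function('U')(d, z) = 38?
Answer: 190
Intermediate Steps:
L = -2 (L = Mul(2, -1) = -2)
Function('p')(W) = 5 (Function('p')(W) = Add(-3, Mul(-2, -4)) = Add(-3, 8) = 5)
Mul(Function('U')(10, 40), Function('p')(11)) = Mul(38, 5) = 190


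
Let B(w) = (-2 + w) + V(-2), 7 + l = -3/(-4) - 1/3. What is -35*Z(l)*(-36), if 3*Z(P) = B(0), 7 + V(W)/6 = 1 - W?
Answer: -10920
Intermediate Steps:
l = -79/12 (l = -7 + (-3/(-4) - 1/3) = -7 + (-3*(-1/4) - 1*1/3) = -7 + (3/4 - 1/3) = -7 + 5/12 = -79/12 ≈ -6.5833)
V(W) = -36 - 6*W (V(W) = -42 + 6*(1 - W) = -42 + (6 - 6*W) = -36 - 6*W)
B(w) = -26 + w (B(w) = (-2 + w) + (-36 - 6*(-2)) = (-2 + w) + (-36 + 12) = (-2 + w) - 24 = -26 + w)
Z(P) = -26/3 (Z(P) = (-26 + 0)/3 = (1/3)*(-26) = -26/3)
-35*Z(l)*(-36) = -35*(-26/3)*(-36) = (910/3)*(-36) = -10920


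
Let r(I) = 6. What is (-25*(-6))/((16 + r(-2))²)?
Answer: 75/242 ≈ 0.30992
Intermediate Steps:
(-25*(-6))/((16 + r(-2))²) = (-25*(-6))/((16 + 6)²) = 150/(22²) = 150/484 = 150*(1/484) = 75/242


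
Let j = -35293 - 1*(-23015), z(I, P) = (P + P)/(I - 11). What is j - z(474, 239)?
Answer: -5685192/463 ≈ -12279.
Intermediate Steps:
z(I, P) = 2*P/(-11 + I) (z(I, P) = (2*P)/(-11 + I) = 2*P/(-11 + I))
j = -12278 (j = -35293 + 23015 = -12278)
j - z(474, 239) = -12278 - 2*239/(-11 + 474) = -12278 - 2*239/463 = -12278 - 1*478/463 = -12278 - 478/463 = -5685192/463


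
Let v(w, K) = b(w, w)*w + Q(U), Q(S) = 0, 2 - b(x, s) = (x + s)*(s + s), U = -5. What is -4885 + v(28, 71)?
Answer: -92637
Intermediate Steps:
b(x, s) = 2 - 2*s*(s + x) (b(x, s) = 2 - (x + s)*(s + s) = 2 - (s + x)*2*s = 2 - 2*s*(s + x))
v(w, K) = w*(2 - 4*w²) (v(w, K) = (2 - 2*w² - 2*w*w)*w + 0 = (2 - 2*w² - 2*w²)*w + 0 = (2 - 4*w²)*w + 0 = w*(2 - 4*w²) + 0 = w*(2 - 4*w²))
-4885 + v(28, 71) = -4885 + (-4*28³ + 2*28) = -4885 + (-4*21952 + 56) = -4885 + (-87808 + 56) = -4885 - 87752 = -92637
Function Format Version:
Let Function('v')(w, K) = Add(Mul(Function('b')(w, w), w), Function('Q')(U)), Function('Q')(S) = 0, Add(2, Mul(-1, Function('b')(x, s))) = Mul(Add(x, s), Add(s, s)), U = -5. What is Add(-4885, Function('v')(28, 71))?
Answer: -92637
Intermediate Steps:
Function('b')(x, s) = Add(2, Mul(-2, s, Add(s, x))) (Function('b')(x, s) = Add(2, Mul(-1, Mul(Add(x, s), Add(s, s)))) = Add(2, Mul(-1, Mul(Add(s, x), Mul(2, s)))) = Add(2, Mul(-1, Mul(2, s, Add(s, x)))) = Add(2, Mul(-2, s, Add(s, x))))
Function('v')(w, K) = Mul(w, Add(2, Mul(-4, Pow(w, 2)))) (Function('v')(w, K) = Add(Mul(Add(2, Mul(-2, Pow(w, 2)), Mul(-2, w, w)), w), 0) = Add(Mul(Add(2, Mul(-2, Pow(w, 2)), Mul(-2, Pow(w, 2))), w), 0) = Add(Mul(Add(2, Mul(-4, Pow(w, 2))), w), 0) = Add(Mul(w, Add(2, Mul(-4, Pow(w, 2)))), 0) = Mul(w, Add(2, Mul(-4, Pow(w, 2)))))
Add(-4885, Function('v')(28, 71)) = Add(-4885, Add(Mul(-4, Pow(28, 3)), Mul(2, 28))) = Add(-4885, Add(Mul(-4, 21952), 56)) = Add(-4885, Add(-87808, 56)) = Add(-4885, -87752) = -92637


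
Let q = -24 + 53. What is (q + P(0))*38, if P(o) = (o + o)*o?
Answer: 1102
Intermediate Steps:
P(o) = 2*o**2 (P(o) = (2*o)*o = 2*o**2)
q = 29
(q + P(0))*38 = (29 + 2*0**2)*38 = (29 + 2*0)*38 = (29 + 0)*38 = 29*38 = 1102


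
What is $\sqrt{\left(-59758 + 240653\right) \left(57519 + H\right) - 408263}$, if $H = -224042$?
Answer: $2 i \sqrt{7530896587} \approx 1.7356 \cdot 10^{5} i$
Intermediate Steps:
$\sqrt{\left(-59758 + 240653\right) \left(57519 + H\right) - 408263} = \sqrt{\left(-59758 + 240653\right) \left(57519 - 224042\right) - 408263} = \sqrt{180895 \left(-166523\right) - 408263} = \sqrt{-30123178085 - 408263} = \sqrt{-30123586348} = 2 i \sqrt{7530896587}$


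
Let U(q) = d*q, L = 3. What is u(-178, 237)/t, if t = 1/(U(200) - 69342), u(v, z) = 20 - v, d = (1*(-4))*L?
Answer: -14204916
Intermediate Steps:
d = -12 (d = (1*(-4))*3 = -4*3 = -12)
U(q) = -12*q
t = -1/71742 (t = 1/(-12*200 - 69342) = 1/(-2400 - 69342) = 1/(-71742) = -1/71742 ≈ -1.3939e-5)
u(-178, 237)/t = (20 - 1*(-178))/(-1/71742) = (20 + 178)*(-71742) = 198*(-71742) = -14204916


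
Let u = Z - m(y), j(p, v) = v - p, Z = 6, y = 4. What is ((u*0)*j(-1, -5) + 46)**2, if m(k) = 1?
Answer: 2116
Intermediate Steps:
u = 5 (u = 6 - 1*1 = 6 - 1 = 5)
((u*0)*j(-1, -5) + 46)**2 = ((5*0)*(-5 - 1*(-1)) + 46)**2 = (0*(-5 + 1) + 46)**2 = (0*(-4) + 46)**2 = (0 + 46)**2 = 46**2 = 2116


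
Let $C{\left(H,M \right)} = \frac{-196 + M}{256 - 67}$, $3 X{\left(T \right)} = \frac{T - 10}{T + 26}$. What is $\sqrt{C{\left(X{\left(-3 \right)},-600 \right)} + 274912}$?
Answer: $\frac{2 \sqrt{272777253}}{63} \approx 524.32$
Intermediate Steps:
$X{\left(T \right)} = \frac{-10 + T}{3 \left(26 + T\right)}$ ($X{\left(T \right)} = \frac{\left(T - 10\right) \frac{1}{T + 26}}{3} = \frac{\left(-10 + T\right) \frac{1}{26 + T}}{3} = \frac{\frac{1}{26 + T} \left(-10 + T\right)}{3} = \frac{-10 + T}{3 \left(26 + T\right)}$)
$C{\left(H,M \right)} = - \frac{28}{27} + \frac{M}{189}$ ($C{\left(H,M \right)} = \frac{-196 + M}{189} = \left(-196 + M\right) \frac{1}{189} = - \frac{28}{27} + \frac{M}{189}$)
$\sqrt{C{\left(X{\left(-3 \right)},-600 \right)} + 274912} = \sqrt{\left(- \frac{28}{27} + \frac{1}{189} \left(-600\right)\right) + 274912} = \sqrt{\left(- \frac{28}{27} - \frac{200}{63}\right) + 274912} = \sqrt{- \frac{796}{189} + 274912} = \sqrt{\frac{51957572}{189}} = \frac{2 \sqrt{272777253}}{63}$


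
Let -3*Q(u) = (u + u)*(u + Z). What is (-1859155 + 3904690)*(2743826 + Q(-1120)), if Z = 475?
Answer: 4627462460910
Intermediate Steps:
Q(u) = -2*u*(475 + u)/3 (Q(u) = -(u + u)*(u + 475)/3 = -2*u*(475 + u)/3)
(-1859155 + 3904690)*(2743826 + Q(-1120)) = (-1859155 + 3904690)*(2743826 - ⅔*(-1120)*(475 - 1120)) = 2045535*(2743826 - ⅔*(-1120)*(-645)) = 2045535*(2743826 - 481600) = 2045535*2262226 = 4627462460910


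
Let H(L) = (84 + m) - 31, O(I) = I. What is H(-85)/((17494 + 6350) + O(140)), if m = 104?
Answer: 157/23984 ≈ 0.0065460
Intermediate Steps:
H(L) = 157 (H(L) = (84 + 104) - 31 = 188 - 31 = 157)
H(-85)/((17494 + 6350) + O(140)) = 157/((17494 + 6350) + 140) = 157/(23844 + 140) = 157/23984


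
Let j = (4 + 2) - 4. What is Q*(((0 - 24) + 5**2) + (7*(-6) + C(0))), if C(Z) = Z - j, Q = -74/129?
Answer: 74/3 ≈ 24.667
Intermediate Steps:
Q = -74/129 (Q = -74*1/129 = -74/129 ≈ -0.57364)
j = 2 (j = 6 - 4 = 2)
C(Z) = -2 + Z (C(Z) = Z - 1*2 = Z - 2 = -2 + Z)
Q*(((0 - 24) + 5**2) + (7*(-6) + C(0))) = -74*(((0 - 24) + 5**2) + (7*(-6) + (-2 + 0)))/129 = -74*((-24 + 25) + (-42 - 2))/129 = -74*(1 - 44)/129 = -74/129*(-43) = 74/3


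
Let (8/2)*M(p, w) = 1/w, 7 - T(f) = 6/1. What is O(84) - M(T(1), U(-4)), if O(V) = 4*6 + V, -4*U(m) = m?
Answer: 431/4 ≈ 107.75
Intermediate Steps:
U(m) = -m/4
T(f) = 1 (T(f) = 7 - 6/1 = 7 - 6 = 1)
O(V) = 24 + V
M(p, w) = 1/(4*w)
O(84) - M(T(1), U(-4)) = (24 + 84) - 1/(4*((-1/4*(-4)))) = 108 - 1/(4*1) = 108 - 1/4 = 431/4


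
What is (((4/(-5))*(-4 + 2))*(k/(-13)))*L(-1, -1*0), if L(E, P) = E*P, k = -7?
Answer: 0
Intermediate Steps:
(((4/(-5))*(-4 + 2))*(k/(-13)))*L(-1, -1*0) = (((4/(-5))*(-4 + 2))*(-7/(-13)))*(-(-1)*0) = (((4*(-⅕))*(-2))*(-7*(-1/13)))*(-1*0) = (-⅘*(-2)*(7/13))*0 = ((8/5)*(7/13))*0 = (56/65)*0 = 0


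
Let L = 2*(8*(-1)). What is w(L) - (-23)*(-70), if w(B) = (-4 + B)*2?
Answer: -1650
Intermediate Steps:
L = -16 (L = 2*(-8) = -16)
w(B) = -8 + 2*B
w(L) - (-23)*(-70) = (-8 + 2*(-16)) - (-23)*(-70) = (-8 - 32) - 1*1610 = -40 - 1610 = -1650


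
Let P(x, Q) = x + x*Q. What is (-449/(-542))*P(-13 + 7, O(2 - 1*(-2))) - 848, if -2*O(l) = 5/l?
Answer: -1842505/2168 ≈ -849.86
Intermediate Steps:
O(l) = -5/(2*l)
P(x, Q) = x + Q*x
(-449/(-542))*P(-13 + 7, O(2 - 1*(-2))) - 848 = (-449/(-542))*((-13 + 7)*(1 - 5/(2*(2 - 1*(-2))))) - 848 = (-449*(-1/542))*(-6*(1 - 5/(2*(2 + 2)))) - 848 = 449*(-6*(1 - 5/2/4))/542 - 848 = 449*(-6*(1 - 5/2*1/4))/542 - 848 = 449*(-6*(1 - 5/8))/542 - 848 = 449*(-6*3/8)/542 - 848 = (449/542)*(-9/4) - 848 = -4041/2168 - 848 = -1842505/2168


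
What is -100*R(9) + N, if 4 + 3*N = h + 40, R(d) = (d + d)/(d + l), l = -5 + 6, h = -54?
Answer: -186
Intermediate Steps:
l = 1
R(d) = 2*d/(1 + d) (R(d) = (d + d)/(d + 1) = (2*d)/(1 + d) = 2*d/(1 + d))
N = -6 (N = -4/3 + (-54 + 40)/3 = -4/3 + (⅓)*(-14) = -4/3 - 14/3 = -6)
-100*R(9) + N = -200*9/(1 + 9) - 6 = -200*9/10 - 6 = -100*9/5 - 6 = -180 - 6 = -186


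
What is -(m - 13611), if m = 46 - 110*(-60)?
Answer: 6965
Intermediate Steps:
m = 6646 (m = 46 + 6600 = 6646)
-(m - 13611) = -(6646 - 13611) = -1*(-6965) = 6965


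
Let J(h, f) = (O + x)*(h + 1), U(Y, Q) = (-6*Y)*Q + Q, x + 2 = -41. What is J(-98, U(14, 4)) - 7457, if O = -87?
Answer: 5153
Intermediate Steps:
x = -43 (x = -2 - 41 = -43)
U(Y, Q) = Q - 6*Q*Y (U(Y, Q) = -6*Q*Y + Q = Q - 6*Q*Y)
J(h, f) = -130 - 130*h (J(h, f) = (-87 - 43)*(h + 1) = -130*(1 + h) = -130 - 130*h)
J(-98, U(14, 4)) - 7457 = (-130 - 130*(-98)) - 7457 = (-130 + 12740) - 7457 = 12610 - 7457 = 5153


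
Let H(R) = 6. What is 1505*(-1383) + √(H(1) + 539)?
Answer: -2081415 + √545 ≈ -2.0814e+6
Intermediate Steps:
1505*(-1383) + √(H(1) + 539) = 1505*(-1383) + √(6 + 539) = -2081415 + √545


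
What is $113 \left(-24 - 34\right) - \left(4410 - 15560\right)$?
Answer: $4596$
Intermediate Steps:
$113 \left(-24 - 34\right) - \left(4410 - 15560\right) = 113 \left(-58\right) - \left(4410 - 15560\right) = -6554 - -11150 = -6554 + 11150 = 4596$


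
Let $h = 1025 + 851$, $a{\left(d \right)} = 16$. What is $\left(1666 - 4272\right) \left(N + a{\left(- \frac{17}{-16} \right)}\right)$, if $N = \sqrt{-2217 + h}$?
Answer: $-41696 - 2606 i \sqrt{341} \approx -41696.0 - 48123.0 i$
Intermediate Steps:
$h = 1876$
$N = i \sqrt{341}$ ($N = \sqrt{-2217 + 1876} = \sqrt{-341} = i \sqrt{341} \approx 18.466 i$)
$\left(1666 - 4272\right) \left(N + a{\left(- \frac{17}{-16} \right)}\right) = \left(1666 - 4272\right) \left(i \sqrt{341} + 16\right) = - 2606 \left(16 + i \sqrt{341}\right) = -41696 - 2606 i \sqrt{341}$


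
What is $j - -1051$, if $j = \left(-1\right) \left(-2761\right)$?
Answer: $3812$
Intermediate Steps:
$j = 2761$
$j - -1051 = 2761 - -1051 = 2761 + 1051 = 3812$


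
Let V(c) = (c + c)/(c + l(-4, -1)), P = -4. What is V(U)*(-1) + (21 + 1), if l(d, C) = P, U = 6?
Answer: 16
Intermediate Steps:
l(d, C) = -4
V(c) = 2*c/(-4 + c) (V(c) = (c + c)/(c - 4) = (2*c)/(-4 + c) = 2*c/(-4 + c))
V(U)*(-1) + (21 + 1) = (2*6/(-4 + 6))*(-1) + (21 + 1) = (2*6/2)*(-1) + 22 = (2*6*(1/2))*(-1) + 22 = 6*(-1) + 22 = -6 + 22 = 16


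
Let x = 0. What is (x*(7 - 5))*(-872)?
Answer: 0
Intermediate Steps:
(x*(7 - 5))*(-872) = (0*(7 - 5))*(-872) = (0*2)*(-872) = 0*(-872) = 0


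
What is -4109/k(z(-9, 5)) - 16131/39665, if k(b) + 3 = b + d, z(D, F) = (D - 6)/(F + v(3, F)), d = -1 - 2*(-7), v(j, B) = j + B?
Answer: -424128074/912295 ≈ -464.90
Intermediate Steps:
v(j, B) = B + j
d = 13 (d = -1 + 14 = 13)
z(D, F) = (-6 + D)/(3 + 2*F) (z(D, F) = (D - 6)/(F + (F + 3)) = (-6 + D)/(F + (3 + F)) = (-6 + D)/(3 + 2*F))
k(b) = 10 + b (k(b) = -3 + (b + 13) = -3 + (13 + b) = 10 + b)
-4109/k(z(-9, 5)) - 16131/39665 = -4109/(10 + (-6 - 9)/(3 + 2*5)) - 16131/39665 = -4109/(10 - 15/(3 + 10)) - 16131*1/39665 = -4109/(10 - 15/13) - 16131/39665 = -4109/115/13 - 16131/39665 = -4109*13/115 - 16131/39665 = -53417/115 - 16131/39665 = -424128074/912295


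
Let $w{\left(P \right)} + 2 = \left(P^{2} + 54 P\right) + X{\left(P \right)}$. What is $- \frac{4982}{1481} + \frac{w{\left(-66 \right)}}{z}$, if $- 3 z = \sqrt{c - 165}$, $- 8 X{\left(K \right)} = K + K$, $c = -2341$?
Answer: $- \frac{4982}{1481} + \frac{4839 i \sqrt{2506}}{5012} \approx -3.3639 + 48.332 i$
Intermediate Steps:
$X{\left(K \right)} = - \frac{K}{4}$ ($X{\left(K \right)} = - \frac{K + K}{8} = - \frac{2 K}{8} = - \frac{K}{4}$)
$w{\left(P \right)} = -2 + P^{2} + \frac{215 P}{4}$ ($w{\left(P \right)} = -2 - \left(- P^{2} - \frac{215 P}{4}\right) = -2 + \left(P^{2} + \frac{215 P}{4}\right) = -2 + P^{2} + \frac{215 P}{4}$)
$z = - \frac{i \sqrt{2506}}{3}$ ($z = - \frac{\sqrt{-2341 - 165}}{3} = - \frac{\sqrt{-2506}}{3} = - \frac{i \sqrt{2506}}{3} \approx - 16.687 i$)
$- \frac{4982}{1481} + \frac{w{\left(-66 \right)}}{z} = - \frac{4982}{1481} + \frac{-2 + \left(-66\right)^{2} + \frac{215}{4} \left(-66\right)}{\left(- \frac{1}{3}\right) i \sqrt{2506}} = \left(-4982\right) \frac{1}{1481} + \left(-2 + 4356 - \frac{7095}{2}\right) \frac{3 i \sqrt{2506}}{2506} = - \frac{4982}{1481} + \frac{1613 \frac{3 i \sqrt{2506}}{2506}}{2} = - \frac{4982}{1481} + \frac{4839 i \sqrt{2506}}{5012}$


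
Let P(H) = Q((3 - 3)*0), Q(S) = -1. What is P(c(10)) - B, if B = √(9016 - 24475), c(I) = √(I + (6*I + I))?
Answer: -1 - I*√15459 ≈ -1.0 - 124.33*I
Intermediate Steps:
c(I) = 2*√2*√I (c(I) = √(I + 7*I) = √(8*I) = 2*√2*√I)
P(H) = -1
B = I*√15459 (B = √(-15459) = I*√15459 ≈ 124.33*I)
P(c(10)) - B = -1 - I*√15459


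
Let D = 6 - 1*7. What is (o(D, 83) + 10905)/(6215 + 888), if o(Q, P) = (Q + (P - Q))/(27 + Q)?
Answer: 283613/184678 ≈ 1.5357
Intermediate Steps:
D = -1 (D = 6 - 7 = -1)
o(Q, P) = P/(27 + Q)
(o(D, 83) + 10905)/(6215 + 888) = (83/(27 - 1) + 10905)/(6215 + 888) = (83/26 + 10905)/7103 = (83*(1/26) + 10905)*(1/7103) = (83/26 + 10905)*(1/7103) = (283613/26)*(1/7103) = 283613/184678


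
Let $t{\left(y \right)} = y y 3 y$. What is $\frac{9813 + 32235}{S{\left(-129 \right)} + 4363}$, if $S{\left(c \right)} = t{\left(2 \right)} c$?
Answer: $\frac{42048}{1267} \approx 33.187$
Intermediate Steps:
$t{\left(y \right)} = 3 y^{3}$ ($t{\left(y \right)} = y 3 y y = y 3 y^{2} = 3 y^{3}$)
$S{\left(c \right)} = 24 c$ ($S{\left(c \right)} = 3 \cdot 2^{3} c = 3 \cdot 8 c = 24 c$)
$\frac{9813 + 32235}{S{\left(-129 \right)} + 4363} = \frac{9813 + 32235}{24 \left(-129\right) + 4363} = \frac{42048}{-3096 + 4363} = \frac{42048}{1267}$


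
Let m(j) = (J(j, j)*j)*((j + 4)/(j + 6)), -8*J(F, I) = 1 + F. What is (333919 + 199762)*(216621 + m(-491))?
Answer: 38602328833415/388 ≈ 9.9491e+10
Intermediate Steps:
J(F, I) = -⅛ - F/8 (J(F, I) = -(1 + F)/8 = -⅛ - F/8)
m(j) = j*(4 + j)*(-⅛ - j/8)/(6 + j) (m(j) = ((-⅛ - j/8)*j)*((j + 4)/(j + 6)) = (j*(-⅛ - j/8))*((4 + j)/(6 + j)) = j*(4 + j)*(-⅛ - j/8)/(6 + j))
(333919 + 199762)*(216621 + m(-491)) = (333919 + 199762)*(216621 - 1*(-491)*(1 - 491)*(4 - 491)/(48 + 8*(-491))) = 533681*(216621 - 1*(-491)*(-490)*(-487)/(48 - 3928)) = 533681*(216621 - 1*(-491)*(-490)*(-487)/(-3880)) = 533681*(216621 - 1*(-491)*(-1/3880)*(-490)*(-487)) = 533681*(216621 - 11716733/388) = 533681*(72332215/388) = 38602328833415/388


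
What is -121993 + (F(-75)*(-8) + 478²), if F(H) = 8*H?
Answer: 111291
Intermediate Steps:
-121993 + (F(-75)*(-8) + 478²) = -121993 + ((8*(-75))*(-8) + 478²) = -121993 + (-600*(-8) + 228484) = -121993 + (4800 + 228484) = -121993 + 233284 = 111291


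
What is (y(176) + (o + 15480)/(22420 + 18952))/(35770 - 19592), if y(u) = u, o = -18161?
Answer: 7278791/669316216 ≈ 0.010875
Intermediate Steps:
(y(176) + (o + 15480)/(22420 + 18952))/(35770 - 19592) = (176 + (-18161 + 15480)/(22420 + 18952))/(35770 - 19592) = (176 - 2681/41372)/16178 = (176 - 2681*1/41372)*(1/16178) = (176 - 2681/41372)*(1/16178) = (7278791/41372)*(1/16178) = 7278791/669316216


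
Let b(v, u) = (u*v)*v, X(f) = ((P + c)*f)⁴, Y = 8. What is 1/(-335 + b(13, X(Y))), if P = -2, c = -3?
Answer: 1/432639665 ≈ 2.3114e-9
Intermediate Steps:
X(f) = 625*f⁴ (X(f) = ((-2 - 3)*f)⁴ = (-5*f)⁴ = 625*f⁴)
b(v, u) = u*v²
1/(-335 + b(13, X(Y))) = 1/(-335 + (625*8⁴)*13²) = 1/(-335 + (625*4096)*169) = 1/(-335 + 2560000*169) = 1/(-335 + 432640000) = 1/432639665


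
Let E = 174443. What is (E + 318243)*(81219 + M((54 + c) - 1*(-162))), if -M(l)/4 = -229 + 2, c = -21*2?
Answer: 40462823122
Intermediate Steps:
c = -42
M(l) = 908 (M(l) = -4*(-229 + 2) = -4*(-227) = 908)
(E + 318243)*(81219 + M((54 + c) - 1*(-162))) = (174443 + 318243)*(81219 + 908) = 492686*82127 = 40462823122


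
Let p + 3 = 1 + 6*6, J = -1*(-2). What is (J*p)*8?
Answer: 544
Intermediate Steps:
J = 2
p = 34 (p = -3 + (1 + 6*6) = -3 + (1 + 36) = -3 + 37 = 34)
(J*p)*8 = (2*34)*8 = 68*8 = 544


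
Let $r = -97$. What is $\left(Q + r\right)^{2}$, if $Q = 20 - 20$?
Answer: $9409$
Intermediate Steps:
$Q = 0$
$\left(Q + r\right)^{2} = \left(0 - 97\right)^{2} = \left(-97\right)^{2} = 9409$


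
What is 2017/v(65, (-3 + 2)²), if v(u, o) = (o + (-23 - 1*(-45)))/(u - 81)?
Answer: -32272/23 ≈ -1403.1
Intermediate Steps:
v(u, o) = (22 + o)/(-81 + u) (v(u, o) = (o + (-23 + 45))/(-81 + u) = (o + 22)/(-81 + u) = (22 + o)/(-81 + u))
2017/v(65, (-3 + 2)²) = 2017/(((22 + (-3 + 2)²)/(-81 + 65))) = 2017/(((22 + (-1)²)/(-16))) = 2017/((-(22 + 1)/16)) = 2017/((-1/16*23)) = 2017/(-23/16) = 2017*(-16/23) = -32272/23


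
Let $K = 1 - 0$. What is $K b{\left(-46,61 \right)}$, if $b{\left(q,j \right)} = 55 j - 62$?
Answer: $3293$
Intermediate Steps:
$b{\left(q,j \right)} = -62 + 55 j$
$K = 1$ ($K = 1 + 0 = 1$)
$K b{\left(-46,61 \right)} = 1 \left(-62 + 55 \cdot 61\right) = 1 \left(-62 + 3355\right) = 1 \cdot 3293 = 3293$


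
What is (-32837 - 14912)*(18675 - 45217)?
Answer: 1267353958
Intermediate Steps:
(-32837 - 14912)*(18675 - 45217) = -47749*(-26542) = 1267353958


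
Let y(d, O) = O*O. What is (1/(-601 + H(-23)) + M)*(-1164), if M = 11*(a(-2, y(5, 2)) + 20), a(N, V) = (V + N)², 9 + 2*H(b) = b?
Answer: -189600468/617 ≈ -3.0729e+5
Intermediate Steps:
y(d, O) = O²
H(b) = -9/2 + b/2
a(N, V) = (N + V)²
M = 264 (M = 11*((-2 + 2²)² + 20) = 11*((-2 + 4)² + 20) = 11*(2² + 20) = 11*(4 + 20) = 11*24 = 264)
(1/(-601 + H(-23)) + M)*(-1164) = (1/(-601 + (-9/2 + (½)*(-23))) + 264)*(-1164) = (1/(-601 + (-9/2 - 23/2)) + 264)*(-1164) = (1/(-601 - 16) + 264)*(-1164) = (1/(-617) + 264)*(-1164) = (-1/617 + 264)*(-1164) = (162887/617)*(-1164) = -189600468/617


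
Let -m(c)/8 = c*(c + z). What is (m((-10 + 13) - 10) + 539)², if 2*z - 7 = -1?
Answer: 99225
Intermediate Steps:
z = 3 (z = 7/2 + (½)*(-1) = 7/2 - ½ = 3)
m(c) = -8*c*(3 + c) (m(c) = -8*c*(c + 3) = -8*c*(3 + c))
(m((-10 + 13) - 10) + 539)² = (-8*((-10 + 13) - 10)*(3 + ((-10 + 13) - 10)) + 539)² = (-8*(3 - 10)*(3 + (3 - 10)) + 539)² = (-8*(-7)*(3 - 7) + 539)² = (-8*(-7)*(-4) + 539)² = (-224 + 539)² = 315² = 99225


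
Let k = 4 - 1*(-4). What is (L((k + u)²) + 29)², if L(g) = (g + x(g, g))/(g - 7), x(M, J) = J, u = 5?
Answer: 6340324/6561 ≈ 966.37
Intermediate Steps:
k = 8 (k = 4 + 4 = 8)
L(g) = 2*g/(-7 + g) (L(g) = (g + g)/(g - 7) = (2*g)/(-7 + g) = 2*g/(-7 + g))
(L((k + u)²) + 29)² = (2*(8 + 5)²/(-7 + (8 + 5)²) + 29)² = (2*13²/(-7 + 13²) + 29)² = (2*169/(-7 + 169) + 29)² = (2*169/162 + 29)² = (2*169*(1/162) + 29)² = (169/81 + 29)² = (2518/81)² = 6340324/6561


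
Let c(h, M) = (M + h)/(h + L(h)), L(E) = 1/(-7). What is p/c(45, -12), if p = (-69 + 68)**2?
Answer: 314/231 ≈ 1.3593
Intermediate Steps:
L(E) = -1/7
c(h, M) = (M + h)/(-1/7 + h) (c(h, M) = (M + h)/(h - 1/7) = (M + h)/(-1/7 + h))
p = 1 (p = (-1)**2 = 1)
p/c(45, -12) = 1/(7*(-12 + 45)/(-1 + 7*45)) = 1/(7*33/(-1 + 315)) = 1/(7*33/314) = 1/(7*(1/314)*33) = 1/(231/314) = 1*(314/231) = 314/231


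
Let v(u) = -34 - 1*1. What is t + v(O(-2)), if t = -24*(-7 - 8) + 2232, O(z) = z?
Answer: 2557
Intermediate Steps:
v(u) = -35 (v(u) = -34 - 1 = -35)
t = 2592 (t = -24*(-15) + 2232 = 360 + 2232 = 2592)
t + v(O(-2)) = 2592 - 35 = 2557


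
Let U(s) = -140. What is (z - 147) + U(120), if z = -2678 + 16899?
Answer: 13934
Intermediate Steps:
z = 14221
(z - 147) + U(120) = (14221 - 147) - 140 = 14074 - 140 = 13934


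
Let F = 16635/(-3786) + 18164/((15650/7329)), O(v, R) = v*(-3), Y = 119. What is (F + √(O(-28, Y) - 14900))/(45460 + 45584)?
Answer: 83957826611/899073156600 + I*√926/22761 ≈ 0.093383 + 0.0013369*I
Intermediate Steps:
O(v, R) = -3*v
F = 83957826611/9875150 (F = 16635*(-1/3786) + 18164/((15650*(1/7329))) = -5545/1262 + 18164/(15650/7329) = -5545/1262 + 18164*(7329/15650) = -5545/1262 + 66561978/7825 = 83957826611/9875150 ≈ 8501.9)
(F + √(O(-28, Y) - 14900))/(45460 + 45584) = (83957826611/9875150 + √(-3*(-28) - 14900))/(45460 + 45584) = (83957826611/9875150 + √(84 - 14900))/91044 = (83957826611/9875150 + √(-14816))*(1/91044) = (83957826611/9875150 + 4*I*√926)*(1/91044) = 83957826611/899073156600 + I*√926/22761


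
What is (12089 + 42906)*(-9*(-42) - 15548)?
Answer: -834274150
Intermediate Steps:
(12089 + 42906)*(-9*(-42) - 15548) = 54995*(378 - 15548) = 54995*(-15170) = -834274150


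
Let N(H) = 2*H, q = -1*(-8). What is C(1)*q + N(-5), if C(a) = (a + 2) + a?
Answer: 22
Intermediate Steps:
q = 8
C(a) = 2 + 2*a (C(a) = (2 + a) + a = 2 + 2*a)
C(1)*q + N(-5) = (2 + 2*1)*8 + 2*(-5) = (2 + 2)*8 - 10 = 4*8 - 10 = 32 - 10 = 22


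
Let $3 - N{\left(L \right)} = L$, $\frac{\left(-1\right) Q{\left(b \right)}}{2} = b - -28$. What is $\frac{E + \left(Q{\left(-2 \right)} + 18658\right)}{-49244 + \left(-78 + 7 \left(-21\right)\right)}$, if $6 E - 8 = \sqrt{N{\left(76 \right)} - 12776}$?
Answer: $- \frac{55822}{148407} - \frac{i \sqrt{12849}}{296814} \approx -0.37614 - 0.0003819 i$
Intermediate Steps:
$Q{\left(b \right)} = -56 - 2 b$ ($Q{\left(b \right)} = - 2 \left(b - -28\right) = - 2 \left(b + 28\right) = - 2 \left(28 + b\right) = -56 - 2 b$)
$N{\left(L \right)} = 3 - L$
$E = \frac{4}{3} + \frac{i \sqrt{12849}}{6}$ ($E = \frac{4}{3} + \frac{\sqrt{\left(3 - 76\right) - 12776}}{6} = \frac{4}{3} + \frac{\sqrt{-73 - 12776}}{6} = \frac{4}{3} + \frac{\sqrt{-12849}}{6} = \frac{4}{3} + \frac{i \sqrt{12849}}{6} \approx 1.3333 + 18.892 i$)
$\frac{E + \left(Q{\left(-2 \right)} + 18658\right)}{-49244 + \left(-78 + 7 \left(-21\right)\right)} = \frac{\left(\frac{4}{3} + \frac{i \sqrt{12849}}{6}\right) + \left(\left(-56 - -4\right) + 18658\right)}{-49244 + \left(-78 + 7 \left(-21\right)\right)} = \frac{\left(\frac{4}{3} + \frac{i \sqrt{12849}}{6}\right) + \left(\left(-56 + 4\right) + 18658\right)}{-49244 - 225} = \frac{\left(\frac{4}{3} + \frac{i \sqrt{12849}}{6}\right) + \left(-52 + 18658\right)}{-49244 - 225} = \frac{\left(\frac{4}{3} + \frac{i \sqrt{12849}}{6}\right) + 18606}{-49469} = \left(\frac{55822}{3} + \frac{i \sqrt{12849}}{6}\right) \left(- \frac{1}{49469}\right) = - \frac{55822}{148407} - \frac{i \sqrt{12849}}{296814}$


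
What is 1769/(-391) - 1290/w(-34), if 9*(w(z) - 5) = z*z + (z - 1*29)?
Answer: -3276316/222479 ≈ -14.726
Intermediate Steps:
w(z) = 16/9 + z/9 + z²/9 (w(z) = 5 + (z*z + (z - 1*29))/9 = 5 + (z² + (z - 29))/9 = 5 + (z² + (-29 + z))/9 = 5 + (-29 + z + z²)/9 = 5 + (-29/9 + z/9 + z²/9) = 16/9 + z/9 + z²/9)
1769/(-391) - 1290/w(-34) = 1769/(-391) - 1290/(16/9 + (⅑)*(-34) + (⅑)*(-34)²) = 1769*(-1/391) - 1290/(16/9 - 34/9 + (⅑)*1156) = -1769/391 - 1290/(16/9 - 34/9 + 1156/9) = -1769/391 - 1290/1138/9 = -1769/391 - 1290*9/1138 = -1769/391 - 5805/569 = -3276316/222479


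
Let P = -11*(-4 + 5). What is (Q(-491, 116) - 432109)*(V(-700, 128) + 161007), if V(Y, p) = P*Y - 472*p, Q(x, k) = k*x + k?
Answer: -52948776159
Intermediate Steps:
Q(x, k) = k + k*x
P = -11 (P = -11*1 = -11)
V(Y, p) = -472*p - 11*Y (V(Y, p) = -11*Y - 472*p = -472*p - 11*Y)
(Q(-491, 116) - 432109)*(V(-700, 128) + 161007) = (116*(1 - 491) - 432109)*((-472*128 - 11*(-700)) + 161007) = (116*(-490) - 432109)*((-60416 + 7700) + 161007) = (-56840 - 432109)*(-52716 + 161007) = -488949*108291 = -52948776159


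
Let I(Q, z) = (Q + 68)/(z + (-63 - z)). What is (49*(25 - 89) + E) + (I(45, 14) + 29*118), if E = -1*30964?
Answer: -1932827/63 ≈ -30680.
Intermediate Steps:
E = -30964
I(Q, z) = -68/63 - Q/63 (I(Q, z) = (68 + Q)/(-63) = (68 + Q)*(-1/63) = -68/63 - Q/63)
(49*(25 - 89) + E) + (I(45, 14) + 29*118) = (49*(25 - 89) - 30964) + ((-68/63 - 1/63*45) + 29*118) = (49*(-64) - 30964) + ((-68/63 - 5/7) + 3422) = (-3136 - 30964) + (-113/63 + 3422) = -34100 + 215473/63 = -1932827/63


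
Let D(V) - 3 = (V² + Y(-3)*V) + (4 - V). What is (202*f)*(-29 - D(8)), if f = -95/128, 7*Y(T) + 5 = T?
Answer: 1391275/112 ≈ 12422.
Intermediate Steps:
Y(T) = -5/7 + T/7
f = -95/128 (f = -95*1/128 = -95/128 ≈ -0.74219)
D(V) = 7 + V² - 15*V/7 (D(V) = 3 + ((V² + (-5/7 + (⅐)*(-3))*V) + (4 - V)) = 3 + ((V² + (-5/7 - 3/7)*V) + (4 - V)) = 3 + ((V² - 8*V/7) + (4 - V)) = 3 + (4 + V² - 15*V/7) = 7 + V² - 15*V/7)
(202*f)*(-29 - D(8)) = (202*(-95/128))*(-29 - (7 + 8² - 15/7*8)) = -9595*(-29 - (7 + 64 - 120/7))/64 = -9595*(-29 - 1*377/7)/64 = -9595*(-29 - 377/7)/64 = -9595/64*(-580/7) = 1391275/112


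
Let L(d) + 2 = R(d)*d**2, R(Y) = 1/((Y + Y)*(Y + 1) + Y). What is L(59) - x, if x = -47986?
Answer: 5806123/121 ≈ 47985.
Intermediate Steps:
R(Y) = 1/(Y + 2*Y*(1 + Y)) (R(Y) = 1/((2*Y)*(1 + Y) + Y) = 1/(2*Y*(1 + Y) + Y) = 1/(Y + 2*Y*(1 + Y)))
L(d) = -2 + d/(3 + 2*d) (L(d) = -2 + (1/(d*(3 + 2*d)))*d**2 = -2 + d/(3 + 2*d))
L(59) - x = 3*(-2 - 1*59)/(3 + 2*59) - 1*(-47986) = 3*(-2 - 59)/(3 + 118) + 47986 = 3*(-61)/121 + 47986 = 3*(1/121)*(-61) + 47986 = -183/121 + 47986 = 5806123/121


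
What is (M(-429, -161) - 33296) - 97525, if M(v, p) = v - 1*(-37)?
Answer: -131213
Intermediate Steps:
M(v, p) = 37 + v (M(v, p) = v + 37 = 37 + v)
(M(-429, -161) - 33296) - 97525 = ((37 - 429) - 33296) - 97525 = (-392 - 33296) - 97525 = -33688 - 97525 = -131213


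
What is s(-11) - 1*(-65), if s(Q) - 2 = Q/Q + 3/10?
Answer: 683/10 ≈ 68.300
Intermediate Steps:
s(Q) = 33/10 (s(Q) = 2 + (Q/Q + 3/10) = 2 + (1 + 3*(1/10)) = 2 + (1 + 3/10) = 2 + 13/10 = 33/10)
s(-11) - 1*(-65) = 33/10 - 1*(-65) = 33/10 + 65 = 683/10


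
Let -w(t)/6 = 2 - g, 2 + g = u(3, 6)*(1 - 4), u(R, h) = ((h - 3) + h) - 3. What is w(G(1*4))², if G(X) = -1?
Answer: 17424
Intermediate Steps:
u(R, h) = -6 + 2*h (u(R, h) = ((-3 + h) + h) - 3 = (-3 + 2*h) - 3 = -6 + 2*h)
g = -20 (g = -2 + (-6 + 2*6)*(1 - 4) = -2 + (-6 + 12)*(-3) = -2 + 6*(-3) = -2 - 18 = -20)
w(t) = -132 (w(t) = -6*(2 - 1*(-20)) = -6*(2 + 20) = -6*22 = -132)
w(G(1*4))² = (-132)² = 17424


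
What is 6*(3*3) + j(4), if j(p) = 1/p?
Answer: 217/4 ≈ 54.250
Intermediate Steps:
6*(3*3) + j(4) = 6*(3*3) + 1/4 = 6*9 + ¼ = 54 + ¼ = 217/4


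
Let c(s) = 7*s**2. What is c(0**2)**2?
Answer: 0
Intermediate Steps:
c(0**2)**2 = (7*(0**2)**2)**2 = (7*0**2)**2 = (7*0)**2 = 0**2 = 0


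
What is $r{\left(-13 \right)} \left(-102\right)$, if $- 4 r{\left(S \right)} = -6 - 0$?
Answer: $-153$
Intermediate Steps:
$r{\left(S \right)} = \frac{3}{2}$ ($r{\left(S \right)} = - \frac{-6 - 0}{4} = - \frac{-6 + 0}{4} = \left(- \frac{1}{4}\right) \left(-6\right) = \frac{3}{2}$)
$r{\left(-13 \right)} \left(-102\right) = \frac{3}{2} \left(-102\right) = -153$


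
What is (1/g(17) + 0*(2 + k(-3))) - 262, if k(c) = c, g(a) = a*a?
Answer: -75717/289 ≈ -262.00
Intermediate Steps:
g(a) = a²
(1/g(17) + 0*(2 + k(-3))) - 262 = (1/(17²) + 0*(2 - 3)) - 262 = (1/289 + 0*(-1)) - 262 = (1/289 + 0) - 262 = 1/289 - 262 = -75717/289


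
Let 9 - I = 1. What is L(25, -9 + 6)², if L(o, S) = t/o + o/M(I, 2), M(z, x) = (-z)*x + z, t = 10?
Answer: 11881/1600 ≈ 7.4256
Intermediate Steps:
I = 8 (I = 9 - 1*1 = 9 - 1 = 8)
M(z, x) = z - x*z (M(z, x) = -x*z + z = z - x*z)
L(o, S) = 10/o - o/8 (L(o, S) = 10/o + o/((8*(1 - 1*2))) = 10/o + o/((8*(1 - 2))) = 10/o + o/((8*(-1))) = 10/o + o/(-8) = 10/o + o*(-⅛) = 10/o - o/8)
L(25, -9 + 6)² = (10/25 - ⅛*25)² = (10*(1/25) - 25/8)² = (⅖ - 25/8)² = (-109/40)² = 11881/1600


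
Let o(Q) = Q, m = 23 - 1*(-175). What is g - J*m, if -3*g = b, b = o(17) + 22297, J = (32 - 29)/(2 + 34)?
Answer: -14909/2 ≈ -7454.5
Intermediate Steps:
m = 198 (m = 23 + 175 = 198)
J = 1/12 (J = 3/36 = 3*(1/36) = 1/12 ≈ 0.083333)
b = 22314 (b = 17 + 22297 = 22314)
g = -7438 (g = -1/3*22314 = -7438)
g - J*m = -7438 - 198/12 = -7438 - 1*33/2 = -7438 - 33/2 = -14909/2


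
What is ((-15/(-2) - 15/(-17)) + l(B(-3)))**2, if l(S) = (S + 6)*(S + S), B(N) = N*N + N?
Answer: 26842761/1156 ≈ 23220.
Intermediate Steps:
B(N) = N + N**2 (B(N) = N**2 + N = N + N**2)
l(S) = 2*S*(6 + S) (l(S) = (6 + S)*(2*S) = 2*S*(6 + S))
((-15/(-2) - 15/(-17)) + l(B(-3)))**2 = ((-15/(-2) - 15/(-17)) + 2*(-3*(1 - 3))*(6 - 3*(1 - 3)))**2 = ((-15*(-1/2) - 15*(-1/17)) + 2*(-3*(-2))*(6 - 3*(-2)))**2 = ((15/2 + 15/17) + 2*6*(6 + 6))**2 = (285/34 + 2*6*12)**2 = (285/34 + 144)**2 = (5181/34)**2 = 26842761/1156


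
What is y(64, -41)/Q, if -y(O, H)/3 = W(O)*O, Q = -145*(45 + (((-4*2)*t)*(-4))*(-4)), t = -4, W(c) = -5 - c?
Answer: -13248/80765 ≈ -0.16403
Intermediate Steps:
Q = -80765 (Q = -145*(45 + ((-4*2*(-4))*(-4))*(-4)) = -145*(45 + (-8*(-4)*(-4))*(-4)) = -145*(45 + (32*(-4))*(-4)) = -145*(45 - 128*(-4)) = -145*(45 + 512) = -145*557 = -80765)
y(O, H) = -3*O*(-5 - O) (y(O, H) = -3*(-5 - O)*O = -3*O*(-5 - O))
y(64, -41)/Q = (3*64*(5 + 64))/(-80765) = (3*64*69)*(-1/80765) = 13248*(-1/80765) = -13248/80765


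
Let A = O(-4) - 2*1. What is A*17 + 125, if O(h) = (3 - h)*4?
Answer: 567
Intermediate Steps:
O(h) = 12 - 4*h
A = 26 (A = (12 - 4*(-4)) - 2*1 = (12 + 16) - 2 = 28 - 2 = 26)
A*17 + 125 = 26*17 + 125 = 442 + 125 = 567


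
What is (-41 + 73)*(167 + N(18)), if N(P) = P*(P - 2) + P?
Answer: 15136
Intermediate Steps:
N(P) = P + P*(-2 + P) (N(P) = P*(-2 + P) + P = P + P*(-2 + P))
(-41 + 73)*(167 + N(18)) = (-41 + 73)*(167 + 18*(-1 + 18)) = 32*(167 + 18*17) = 32*(167 + 306) = 32*473 = 15136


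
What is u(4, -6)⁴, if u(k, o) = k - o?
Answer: 10000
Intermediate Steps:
u(4, -6)⁴ = (4 - 1*(-6))⁴ = (4 + 6)⁴ = 10⁴ = 10000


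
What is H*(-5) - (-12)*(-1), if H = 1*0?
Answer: -12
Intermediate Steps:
H = 0
H*(-5) - (-12)*(-1) = 0*(-5) - (-12)*(-1) = 0 - 4*3 = 0 - 12 = -12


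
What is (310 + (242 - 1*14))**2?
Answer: 289444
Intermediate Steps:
(310 + (242 - 1*14))**2 = (310 + (242 - 14))**2 = (310 + 228)**2 = 538**2 = 289444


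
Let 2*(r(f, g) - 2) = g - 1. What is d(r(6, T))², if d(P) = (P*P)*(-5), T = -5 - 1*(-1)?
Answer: 25/16 ≈ 1.5625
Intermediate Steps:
T = -4 (T = -5 + 1 = -4)
r(f, g) = 3/2 + g/2 (r(f, g) = 2 + (g - 1)/2 = 2 + (-1 + g)/2 = 2 + (-½ + g/2) = 3/2 + g/2)
d(P) = -5*P² (d(P) = P²*(-5) = -5*P²)
d(r(6, T))² = (-5*(3/2 + (½)*(-4))²)² = (-5*(3/2 - 2)²)² = (-5*(-½)²)² = (-5*¼)² = (-5/4)² = 25/16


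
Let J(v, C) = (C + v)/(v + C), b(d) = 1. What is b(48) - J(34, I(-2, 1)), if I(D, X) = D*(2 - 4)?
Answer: 0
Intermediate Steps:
I(D, X) = -2*D (I(D, X) = D*(-2) = -2*D)
J(v, C) = 1 (J(v, C) = (C + v)/(C + v) = 1)
b(48) - J(34, I(-2, 1)) = 1 - 1*1 = 1 - 1 = 0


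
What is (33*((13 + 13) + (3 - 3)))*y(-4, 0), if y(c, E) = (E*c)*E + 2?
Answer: 1716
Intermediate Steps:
y(c, E) = 2 + c*E² (y(c, E) = c*E² + 2 = 2 + c*E²)
(33*((13 + 13) + (3 - 3)))*y(-4, 0) = (33*((13 + 13) + (3 - 3)))*(2 - 4*0²) = (33*(26 + 0))*(2 - 4*0) = (33*26)*(2 + 0) = 858*2 = 1716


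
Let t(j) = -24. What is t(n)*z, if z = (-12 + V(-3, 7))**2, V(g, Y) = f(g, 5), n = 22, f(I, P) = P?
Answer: -1176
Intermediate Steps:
V(g, Y) = 5
z = 49 (z = (-12 + 5)**2 = (-7)**2 = 49)
t(n)*z = -24*49 = -1176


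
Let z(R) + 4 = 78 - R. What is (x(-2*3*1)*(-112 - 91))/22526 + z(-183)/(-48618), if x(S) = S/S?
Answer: -559237/39113181 ≈ -0.014298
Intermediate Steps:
x(S) = 1
z(R) = 74 - R (z(R) = -4 + (78 - R) = 74 - R)
(x(-2*3*1)*(-112 - 91))/22526 + z(-183)/(-48618) = (1*(-112 - 91))/22526 + (74 - 1*(-183))/(-48618) = (1*(-203))*(1/22526) + (74 + 183)*(-1/48618) = -203*1/22526 + 257*(-1/48618) = -29/3218 - 257/48618 = -559237/39113181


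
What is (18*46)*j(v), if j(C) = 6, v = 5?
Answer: 4968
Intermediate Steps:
(18*46)*j(v) = (18*46)*6 = 828*6 = 4968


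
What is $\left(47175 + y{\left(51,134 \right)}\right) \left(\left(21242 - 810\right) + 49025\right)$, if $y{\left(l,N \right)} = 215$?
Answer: $3291567230$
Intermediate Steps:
$\left(47175 + y{\left(51,134 \right)}\right) \left(\left(21242 - 810\right) + 49025\right) = \left(47175 + 215\right) \left(\left(21242 - 810\right) + 49025\right) = 47390 \left(\left(21242 - 810\right) + 49025\right) = 47390 \left(20432 + 49025\right) = 47390 \cdot 69457 = 3291567230$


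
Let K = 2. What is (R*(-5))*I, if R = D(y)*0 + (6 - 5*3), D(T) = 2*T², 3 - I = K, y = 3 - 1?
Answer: 45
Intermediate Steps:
y = 2
I = 1 (I = 3 - 1*2 = 3 - 2 = 1)
R = -9 (R = (2*2²)*0 + (6 - 5*3) = (2*4)*0 + (6 - 15) = 8*0 - 9 = 0 - 9 = -9)
(R*(-5))*I = -9*(-5)*1 = 45*1 = 45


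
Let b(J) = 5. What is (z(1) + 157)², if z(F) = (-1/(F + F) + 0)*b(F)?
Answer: 95481/4 ≈ 23870.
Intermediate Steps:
z(F) = -5/(2*F) (z(F) = (-1/(F + F) + 0)*5 = (-1/(2*F) + 0)*5 = -1/(2*F)*5 = -5/(2*F))
(z(1) + 157)² = (-5/2/1 + 157)² = (-5/2*1 + 157)² = (-5/2 + 157)² = (309/2)² = 95481/4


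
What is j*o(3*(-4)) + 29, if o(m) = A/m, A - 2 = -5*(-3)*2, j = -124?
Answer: 1079/3 ≈ 359.67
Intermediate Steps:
A = 32 (A = 2 - 5*(-3)*2 = 2 + 15*2 = 2 + 30 = 32)
o(m) = 32/m
j*o(3*(-4)) + 29 = -3968/(3*(-4)) + 29 = -3968/(-12) + 29 = -3968*(-1)/12 + 29 = -124*(-8/3) + 29 = 992/3 + 29 = 1079/3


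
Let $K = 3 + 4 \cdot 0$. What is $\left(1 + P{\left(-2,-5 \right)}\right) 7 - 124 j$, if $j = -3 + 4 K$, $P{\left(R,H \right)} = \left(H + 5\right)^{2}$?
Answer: $-1109$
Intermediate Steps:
$P{\left(R,H \right)} = \left(5 + H\right)^{2}$
$K = 3$ ($K = 3 + 0 = 3$)
$j = 9$ ($j = -3 + 4 \cdot 3 = -3 + 12 = 9$)
$\left(1 + P{\left(-2,-5 \right)}\right) 7 - 124 j = \left(1 + \left(5 - 5\right)^{2}\right) 7 - 1116 = \left(1 + 0^{2}\right) 7 - 1116 = \left(1 + 0\right) 7 - 1116 = 1 \cdot 7 - 1116 = 7 - 1116 = -1109$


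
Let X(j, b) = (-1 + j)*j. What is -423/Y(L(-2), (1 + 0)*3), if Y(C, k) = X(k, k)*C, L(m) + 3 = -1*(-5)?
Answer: -141/4 ≈ -35.250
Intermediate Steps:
L(m) = 2 (L(m) = -3 - 1*(-5) = -3 + 5 = 2)
X(j, b) = j*(-1 + j)
Y(C, k) = C*k*(-1 + k) (Y(C, k) = (k*(-1 + k))*C = C*k*(-1 + k))
-423/Y(L(-2), (1 + 0)*3) = -423*1/(6*(1 + 0)*(-1 + (1 + 0)*3)) = -423*1/(6*(-1 + 1*3)) = -423*1/(6*(-1 + 3)) = -423/(2*3*2) = -423/12 = -423*1/12 = -141/4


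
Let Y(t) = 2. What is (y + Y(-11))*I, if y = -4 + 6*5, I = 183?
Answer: 5124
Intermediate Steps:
y = 26 (y = -4 + 30 = 26)
(y + Y(-11))*I = (26 + 2)*183 = 28*183 = 5124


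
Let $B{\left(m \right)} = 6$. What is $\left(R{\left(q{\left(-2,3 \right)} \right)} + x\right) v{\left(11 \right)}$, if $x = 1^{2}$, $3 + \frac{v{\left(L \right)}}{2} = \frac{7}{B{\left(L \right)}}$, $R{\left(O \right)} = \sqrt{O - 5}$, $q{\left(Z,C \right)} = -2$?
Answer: $- \frac{11}{3} - \frac{11 i \sqrt{7}}{3} \approx -3.6667 - 9.7011 i$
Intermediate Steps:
$R{\left(O \right)} = \sqrt{-5 + O}$
$v{\left(L \right)} = - \frac{11}{3}$ ($v{\left(L \right)} = -6 + 2 \cdot \frac{7}{6} = -6 + \frac{7}{3} = - \frac{11}{3}$)
$x = 1$
$\left(R{\left(q{\left(-2,3 \right)} \right)} + x\right) v{\left(11 \right)} = \left(\sqrt{-5 - 2} + 1\right) \left(- \frac{11}{3}\right) = \left(\sqrt{-7} + 1\right) \left(- \frac{11}{3}\right) = \left(i \sqrt{7} + 1\right) \left(- \frac{11}{3}\right) = \left(1 + i \sqrt{7}\right) \left(- \frac{11}{3}\right) = - \frac{11}{3} - \frac{11 i \sqrt{7}}{3}$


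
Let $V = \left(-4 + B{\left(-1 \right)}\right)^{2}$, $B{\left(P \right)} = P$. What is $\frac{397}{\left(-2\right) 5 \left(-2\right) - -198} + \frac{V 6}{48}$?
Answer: $\frac{4313}{872} \approx 4.9461$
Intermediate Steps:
$V = 25$ ($V = \left(-4 - 1\right)^{2} = \left(-5\right)^{2} = 25$)
$\frac{397}{\left(-2\right) 5 \left(-2\right) - -198} + \frac{V 6}{48} = \frac{397}{\left(-2\right) 5 \left(-2\right) - -198} + \frac{25 \cdot 6}{48} = \frac{397}{\left(-10\right) \left(-2\right) + 198} + 150 \cdot \frac{1}{48} = \frac{397}{20 + 198} + \frac{25}{8} = \frac{397}{218} + \frac{25}{8} = \frac{4313}{872}$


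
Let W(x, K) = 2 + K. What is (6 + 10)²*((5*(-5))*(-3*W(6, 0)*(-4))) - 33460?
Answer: -187060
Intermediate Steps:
(6 + 10)²*((5*(-5))*(-3*W(6, 0)*(-4))) - 33460 = (6 + 10)²*((5*(-5))*(-3*(2 + 0)*(-4))) - 33460 = 16²*(-25*(-3*2)*(-4)) - 33460 = 256*(-(-150)*(-4)) - 33460 = 256*(-25*24) - 33460 = 256*(-600) - 33460 = -153600 - 33460 = -187060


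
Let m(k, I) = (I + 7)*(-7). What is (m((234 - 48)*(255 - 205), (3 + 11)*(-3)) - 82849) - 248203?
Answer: -330807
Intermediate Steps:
m(k, I) = -49 - 7*I (m(k, I) = (7 + I)*(-7) = -49 - 7*I)
(m((234 - 48)*(255 - 205), (3 + 11)*(-3)) - 82849) - 248203 = ((-49 - 7*(3 + 11)*(-3)) - 82849) - 248203 = ((-49 - 98*(-3)) - 82849) - 248203 = ((-49 - 7*(-42)) - 82849) - 248203 = ((-49 + 294) - 82849) - 248203 = (245 - 82849) - 248203 = -82604 - 248203 = -330807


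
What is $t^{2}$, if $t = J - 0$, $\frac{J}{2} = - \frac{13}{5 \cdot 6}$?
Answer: $\frac{169}{225} \approx 0.75111$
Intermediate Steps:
$J = - \frac{13}{15}$ ($J = 2 \left(- \frac{13}{5 \cdot 6}\right) = 2 \left(- \frac{13}{30}\right) = - \frac{13}{15} \approx -0.86667$)
$t = - \frac{13}{15}$ ($t = - \frac{13}{15} - 0 = - \frac{13}{15} + 0 = - \frac{13}{15} \approx -0.86667$)
$t^{2} = \left(- \frac{13}{15}\right)^{2} = \frac{169}{225}$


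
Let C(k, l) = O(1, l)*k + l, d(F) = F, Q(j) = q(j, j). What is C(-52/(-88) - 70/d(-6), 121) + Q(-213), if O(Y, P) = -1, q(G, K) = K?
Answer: -6881/66 ≈ -104.26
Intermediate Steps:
Q(j) = j
C(k, l) = l - k (C(k, l) = -k + l = l - k)
C(-52/(-88) - 70/d(-6), 121) + Q(-213) = (121 - (-52/(-88) - 70/(-6))) - 213 = (121 - (-52*(-1/88) - 70*(-⅙))) - 213 = (121 - (13/22 + 35/3)) - 213 = (121 - 1*809/66) - 213 = (121 - 809/66) - 213 = 7177/66 - 213 = -6881/66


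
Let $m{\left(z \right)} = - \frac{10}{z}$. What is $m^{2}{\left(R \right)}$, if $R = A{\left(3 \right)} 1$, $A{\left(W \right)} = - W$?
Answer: $\frac{100}{9} \approx 11.111$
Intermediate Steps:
$R = -3$ ($R = \left(-1\right) 3 \cdot 1 = \left(-3\right) 1 = -3$)
$m^{2}{\left(R \right)} = \left(- \frac{10}{-3}\right)^{2} = \left(\left(-10\right) \left(- \frac{1}{3}\right)\right)^{2} = \left(\frac{10}{3}\right)^{2} = \frac{100}{9}$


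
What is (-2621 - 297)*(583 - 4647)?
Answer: 11858752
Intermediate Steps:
(-2621 - 297)*(583 - 4647) = -2918*(-4064) = 11858752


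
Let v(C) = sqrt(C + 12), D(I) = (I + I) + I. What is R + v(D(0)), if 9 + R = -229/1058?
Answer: -9751/1058 + 2*sqrt(3) ≈ -5.7523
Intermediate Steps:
D(I) = 3*I (D(I) = 2*I + I = 3*I)
R = -9751/1058 (R = -9 - 229/1058 = -9751/1058 ≈ -9.2164)
v(C) = sqrt(12 + C)
R + v(D(0)) = -9751/1058 + sqrt(12 + 3*0) = -9751/1058 + sqrt(12 + 0) = -9751/1058 + sqrt(12) = -9751/1058 + 2*sqrt(3)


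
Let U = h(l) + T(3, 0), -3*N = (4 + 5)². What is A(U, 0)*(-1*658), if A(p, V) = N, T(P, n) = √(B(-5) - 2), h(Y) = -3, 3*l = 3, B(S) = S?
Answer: 17766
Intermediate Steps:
N = -27 (N = -(4 + 5)²/3 = -⅓*9² = -⅓*81 = -27)
l = 1 (l = (⅓)*3 = 1)
T(P, n) = I*√7 (T(P, n) = √(-5 - 2) = √(-7) = I*√7)
U = -3 + I*√7 ≈ -3.0 + 2.6458*I
A(p, V) = -27
A(U, 0)*(-1*658) = -(-27)*658 = -27*(-658) = 17766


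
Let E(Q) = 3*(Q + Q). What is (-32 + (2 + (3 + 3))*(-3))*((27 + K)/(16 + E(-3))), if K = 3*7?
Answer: 1344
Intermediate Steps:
K = 21
E(Q) = 6*Q (E(Q) = 3*(2*Q) = 6*Q)
(-32 + (2 + (3 + 3))*(-3))*((27 + K)/(16 + E(-3))) = (-32 + (2 + (3 + 3))*(-3))*((27 + 21)/(16 + 6*(-3))) = (-32 + (2 + 6)*(-3))*(48/(16 - 18)) = (-32 + 8*(-3))*(48/(-2)) = (-32 - 24)*(48*(-½)) = -56*(-24) = 1344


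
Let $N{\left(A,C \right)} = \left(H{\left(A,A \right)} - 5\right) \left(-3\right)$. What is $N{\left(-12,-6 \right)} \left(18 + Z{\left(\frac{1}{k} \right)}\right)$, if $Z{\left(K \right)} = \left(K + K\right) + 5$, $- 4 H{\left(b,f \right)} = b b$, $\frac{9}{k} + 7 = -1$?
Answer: $\frac{7831}{3} \approx 2610.3$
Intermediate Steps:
$k = - \frac{9}{8}$ ($k = \frac{9}{-7 - 1} = \frac{9}{-8} = 9 \left(- \frac{1}{8}\right) = - \frac{9}{8} \approx -1.125$)
$H{\left(b,f \right)} = - \frac{b^{2}}{4}$ ($H{\left(b,f \right)} = - \frac{b b}{4} = - \frac{b^{2}}{4}$)
$N{\left(A,C \right)} = 15 + \frac{3 A^{2}}{4}$ ($N{\left(A,C \right)} = \left(- \frac{A^{2}}{4} - 5\right) \left(-3\right) = \left(-5 - \frac{A^{2}}{4}\right) \left(-3\right) = 15 + \frac{3 A^{2}}{4}$)
$Z{\left(K \right)} = 5 + 2 K$ ($Z{\left(K \right)} = 2 K + 5 = 5 + 2 K$)
$N{\left(-12,-6 \right)} \left(18 + Z{\left(\frac{1}{k} \right)}\right) = \left(15 + \frac{3 \left(-12\right)^{2}}{4}\right) \left(18 + \left(5 + \frac{2}{- \frac{9}{8}}\right)\right) = \left(15 + \frac{3}{4} \cdot 144\right) \left(18 + \left(5 + 2 \left(- \frac{8}{9}\right)\right)\right) = \left(15 + 108\right) \left(18 + \left(5 - \frac{16}{9}\right)\right) = 123 \left(18 + \frac{29}{9}\right) = 123 \cdot \frac{191}{9} = \frac{7831}{3}$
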